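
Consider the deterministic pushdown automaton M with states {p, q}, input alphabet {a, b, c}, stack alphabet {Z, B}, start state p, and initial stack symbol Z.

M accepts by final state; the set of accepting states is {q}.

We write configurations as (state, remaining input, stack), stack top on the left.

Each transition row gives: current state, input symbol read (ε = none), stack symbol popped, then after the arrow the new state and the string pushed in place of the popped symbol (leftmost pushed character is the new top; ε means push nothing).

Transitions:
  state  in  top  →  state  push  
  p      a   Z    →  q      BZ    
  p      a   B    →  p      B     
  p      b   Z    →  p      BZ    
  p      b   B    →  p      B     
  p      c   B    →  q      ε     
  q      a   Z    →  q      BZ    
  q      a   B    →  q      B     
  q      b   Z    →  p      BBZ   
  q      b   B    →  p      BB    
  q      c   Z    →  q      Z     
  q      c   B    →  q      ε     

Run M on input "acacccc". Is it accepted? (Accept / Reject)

Accept

(p, acacccc, Z)
  read a, top Z: go to q, push BZ → (q, cacccc, BZ)
  read c, top B: go to q, push ε → (q, acccc, Z)
  read a, top Z: go to q, push BZ → (q, cccc, BZ)
  read c, top B: go to q, push ε → (q, ccc, Z)
  read c, top Z: go to q, push Z → (q, cc, Z)
  read c, top Z: go to q, push Z → (q, c, Z)
  read c, top Z: go to q, push Z → (q, ε, Z)
All input consumed; state q ∈ F.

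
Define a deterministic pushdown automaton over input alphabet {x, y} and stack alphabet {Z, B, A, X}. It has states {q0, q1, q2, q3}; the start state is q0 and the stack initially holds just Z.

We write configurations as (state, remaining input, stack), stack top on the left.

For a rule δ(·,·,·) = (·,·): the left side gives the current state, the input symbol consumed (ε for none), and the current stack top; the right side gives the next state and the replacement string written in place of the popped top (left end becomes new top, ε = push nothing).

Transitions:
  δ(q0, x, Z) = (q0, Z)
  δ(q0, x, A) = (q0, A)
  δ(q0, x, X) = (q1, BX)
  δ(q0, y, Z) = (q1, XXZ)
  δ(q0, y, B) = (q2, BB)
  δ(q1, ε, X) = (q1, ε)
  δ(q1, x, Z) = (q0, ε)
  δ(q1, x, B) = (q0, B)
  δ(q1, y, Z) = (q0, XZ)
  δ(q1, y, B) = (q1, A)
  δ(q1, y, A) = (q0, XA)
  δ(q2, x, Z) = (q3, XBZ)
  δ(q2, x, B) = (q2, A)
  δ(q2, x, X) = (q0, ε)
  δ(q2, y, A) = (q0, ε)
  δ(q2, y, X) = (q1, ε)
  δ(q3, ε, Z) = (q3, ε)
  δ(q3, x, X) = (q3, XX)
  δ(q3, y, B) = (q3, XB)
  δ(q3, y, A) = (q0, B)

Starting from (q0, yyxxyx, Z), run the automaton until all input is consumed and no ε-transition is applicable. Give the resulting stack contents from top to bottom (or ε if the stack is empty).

(q0, yyxxyx, Z)
  read y, top Z: go to q1, push XXZ → (q1, yxxyx, XXZ)
  ε-move, top X: go to q1, push ε → (q1, yxxyx, XZ)
  ε-move, top X: go to q1, push ε → (q1, yxxyx, Z)
  read y, top Z: go to q0, push XZ → (q0, xxyx, XZ)
  read x, top X: go to q1, push BX → (q1, xyx, BXZ)
  read x, top B: go to q0, push B → (q0, yx, BXZ)
  read y, top B: go to q2, push BB → (q2, x, BBXZ)
  read x, top B: go to q2, push A → (q2, ε, ABXZ)
All input consumed in state q2 with stack ABXZ.

ABXZ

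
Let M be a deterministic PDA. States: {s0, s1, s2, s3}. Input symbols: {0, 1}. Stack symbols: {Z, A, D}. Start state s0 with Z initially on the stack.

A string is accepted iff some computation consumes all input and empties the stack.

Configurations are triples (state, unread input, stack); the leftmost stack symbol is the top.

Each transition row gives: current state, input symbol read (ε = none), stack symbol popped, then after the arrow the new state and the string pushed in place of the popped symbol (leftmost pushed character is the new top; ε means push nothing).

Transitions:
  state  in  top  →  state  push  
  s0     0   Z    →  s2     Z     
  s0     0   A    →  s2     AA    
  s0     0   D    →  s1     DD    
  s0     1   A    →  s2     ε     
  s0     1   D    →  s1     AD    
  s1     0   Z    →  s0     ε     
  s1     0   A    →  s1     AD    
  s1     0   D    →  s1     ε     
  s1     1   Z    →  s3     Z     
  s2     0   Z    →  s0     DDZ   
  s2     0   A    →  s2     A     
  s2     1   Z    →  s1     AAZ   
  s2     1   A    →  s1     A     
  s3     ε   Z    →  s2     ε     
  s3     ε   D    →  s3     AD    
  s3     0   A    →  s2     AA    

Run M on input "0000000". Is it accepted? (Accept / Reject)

Accept

(s0, 0000000, Z)
  read 0, top Z: go to s2, push Z → (s2, 000000, Z)
  read 0, top Z: go to s0, push DDZ → (s0, 00000, DDZ)
  read 0, top D: go to s1, push DD → (s1, 0000, DDDZ)
  read 0, top D: go to s1, push ε → (s1, 000, DDZ)
  read 0, top D: go to s1, push ε → (s1, 00, DZ)
  read 0, top D: go to s1, push ε → (s1, 0, Z)
  read 0, top Z: go to s0, push ε → (s0, ε, ε)
All input consumed and the stack is empty.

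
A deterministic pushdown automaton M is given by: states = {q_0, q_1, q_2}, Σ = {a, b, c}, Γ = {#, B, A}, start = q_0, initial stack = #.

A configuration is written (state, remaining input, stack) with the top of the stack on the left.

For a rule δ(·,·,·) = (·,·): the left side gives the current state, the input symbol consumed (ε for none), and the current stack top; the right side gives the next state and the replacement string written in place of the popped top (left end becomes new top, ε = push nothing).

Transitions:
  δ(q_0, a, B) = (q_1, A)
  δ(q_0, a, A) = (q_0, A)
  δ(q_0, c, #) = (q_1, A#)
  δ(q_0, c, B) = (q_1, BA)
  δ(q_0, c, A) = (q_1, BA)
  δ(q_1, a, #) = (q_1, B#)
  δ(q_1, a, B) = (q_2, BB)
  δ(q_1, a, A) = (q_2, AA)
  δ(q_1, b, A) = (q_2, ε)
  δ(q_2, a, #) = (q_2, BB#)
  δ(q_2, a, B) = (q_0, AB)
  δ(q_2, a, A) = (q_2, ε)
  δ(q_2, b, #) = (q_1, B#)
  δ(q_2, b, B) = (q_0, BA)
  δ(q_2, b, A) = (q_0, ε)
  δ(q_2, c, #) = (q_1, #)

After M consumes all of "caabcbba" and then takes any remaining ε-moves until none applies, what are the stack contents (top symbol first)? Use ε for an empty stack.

BB#

(q_0, caabcbba, #)
  read c, top #: go to q_1, push A# → (q_1, aabcbba, A#)
  read a, top A: go to q_2, push AA → (q_2, abcbba, AA#)
  read a, top A: go to q_2, push ε → (q_2, bcbba, A#)
  read b, top A: go to q_0, push ε → (q_0, cbba, #)
  read c, top #: go to q_1, push A# → (q_1, bba, A#)
  read b, top A: go to q_2, push ε → (q_2, ba, #)
  read b, top #: go to q_1, push B# → (q_1, a, B#)
  read a, top B: go to q_2, push BB → (q_2, ε, BB#)
All input consumed in state q_2 with stack BB#.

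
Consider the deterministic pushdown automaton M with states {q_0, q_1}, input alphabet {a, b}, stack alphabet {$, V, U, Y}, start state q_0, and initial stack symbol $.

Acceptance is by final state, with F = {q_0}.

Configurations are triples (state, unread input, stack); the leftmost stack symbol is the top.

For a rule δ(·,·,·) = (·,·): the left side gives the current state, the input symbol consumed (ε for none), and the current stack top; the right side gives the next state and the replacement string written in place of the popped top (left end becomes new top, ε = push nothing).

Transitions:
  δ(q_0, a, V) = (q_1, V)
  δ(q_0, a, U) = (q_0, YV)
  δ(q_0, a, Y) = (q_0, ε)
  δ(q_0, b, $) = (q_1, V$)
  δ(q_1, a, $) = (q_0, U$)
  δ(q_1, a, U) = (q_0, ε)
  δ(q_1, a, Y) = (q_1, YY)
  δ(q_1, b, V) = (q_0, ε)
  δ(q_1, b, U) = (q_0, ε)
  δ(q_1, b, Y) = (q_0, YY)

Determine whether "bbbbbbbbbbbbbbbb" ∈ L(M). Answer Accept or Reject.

(q_0, bbbbbbbbbbbbbbbb, $) ⊢ (q_1, bbbbbbbbbbbbbbb, V$) ⊢ (q_0, bbbbbbbbbbbbbb, $) ⊢ (q_1, bbbbbbbbbbbbb, V$) ⊢ (q_0, bbbbbbbbbbbb, $) ⊢ (q_1, bbbbbbbbbbb, V$) ⊢ (q_0, bbbbbbbbbb, $) ⊢ (q_1, bbbbbbbbb, V$) ⊢ (q_0, bbbbbbbb, $) ⊢ (q_1, bbbbbbb, V$) ⊢ (q_0, bbbbbb, $) ⊢ (q_1, bbbbb, V$) ⊢ (q_0, bbbb, $) ⊢ (q_1, bbb, V$) ⊢ (q_0, bb, $) ⊢ (q_1, b, V$) ⊢ (q_0, ε, $)
All input consumed; state q_0 ∈ F.

Accept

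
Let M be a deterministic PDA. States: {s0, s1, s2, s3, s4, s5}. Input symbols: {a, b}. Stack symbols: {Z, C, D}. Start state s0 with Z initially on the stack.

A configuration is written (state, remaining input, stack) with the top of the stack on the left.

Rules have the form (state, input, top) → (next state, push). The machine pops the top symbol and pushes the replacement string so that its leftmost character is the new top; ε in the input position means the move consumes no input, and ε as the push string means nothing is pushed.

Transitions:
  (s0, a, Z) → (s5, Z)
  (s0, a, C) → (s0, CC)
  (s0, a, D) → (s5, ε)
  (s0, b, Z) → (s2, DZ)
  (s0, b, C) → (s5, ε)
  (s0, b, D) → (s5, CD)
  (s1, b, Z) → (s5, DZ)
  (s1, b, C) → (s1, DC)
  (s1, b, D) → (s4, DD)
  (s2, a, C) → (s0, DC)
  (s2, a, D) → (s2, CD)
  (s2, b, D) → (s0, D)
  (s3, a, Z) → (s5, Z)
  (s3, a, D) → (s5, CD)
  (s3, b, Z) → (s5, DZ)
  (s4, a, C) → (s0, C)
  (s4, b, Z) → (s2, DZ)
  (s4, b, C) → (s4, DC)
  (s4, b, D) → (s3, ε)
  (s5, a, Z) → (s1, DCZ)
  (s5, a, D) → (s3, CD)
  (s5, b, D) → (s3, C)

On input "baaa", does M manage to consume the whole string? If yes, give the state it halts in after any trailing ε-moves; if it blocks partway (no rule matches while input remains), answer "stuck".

(s0, baaa, Z) ⊢ (s2, aaa, DZ) ⊢ (s2, aa, CDZ) ⊢ (s0, a, DCDZ) ⊢ (s5, ε, CDZ)
All input consumed; M is in state s5.

s5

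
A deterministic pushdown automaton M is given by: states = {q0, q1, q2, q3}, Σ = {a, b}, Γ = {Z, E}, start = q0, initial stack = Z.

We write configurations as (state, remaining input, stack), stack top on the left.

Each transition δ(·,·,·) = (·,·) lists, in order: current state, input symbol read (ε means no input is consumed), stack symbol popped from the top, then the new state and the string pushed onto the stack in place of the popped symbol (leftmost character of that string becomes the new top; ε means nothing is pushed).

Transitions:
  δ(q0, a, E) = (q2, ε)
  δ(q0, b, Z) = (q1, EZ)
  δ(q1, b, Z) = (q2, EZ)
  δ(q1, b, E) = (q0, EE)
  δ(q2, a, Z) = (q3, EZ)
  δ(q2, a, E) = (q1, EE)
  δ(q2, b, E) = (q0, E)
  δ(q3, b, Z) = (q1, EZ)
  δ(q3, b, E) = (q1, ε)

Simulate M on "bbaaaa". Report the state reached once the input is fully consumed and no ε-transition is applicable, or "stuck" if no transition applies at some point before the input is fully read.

stuck

(q0, bbaaaa, Z) ⊢ (q1, baaaa, EZ) ⊢ (q0, aaaa, EEZ) ⊢ (q2, aaa, EZ) ⊢ (q1, aa, EEZ)
No transition for (q1, a, top E); M blocks with input aa remaining.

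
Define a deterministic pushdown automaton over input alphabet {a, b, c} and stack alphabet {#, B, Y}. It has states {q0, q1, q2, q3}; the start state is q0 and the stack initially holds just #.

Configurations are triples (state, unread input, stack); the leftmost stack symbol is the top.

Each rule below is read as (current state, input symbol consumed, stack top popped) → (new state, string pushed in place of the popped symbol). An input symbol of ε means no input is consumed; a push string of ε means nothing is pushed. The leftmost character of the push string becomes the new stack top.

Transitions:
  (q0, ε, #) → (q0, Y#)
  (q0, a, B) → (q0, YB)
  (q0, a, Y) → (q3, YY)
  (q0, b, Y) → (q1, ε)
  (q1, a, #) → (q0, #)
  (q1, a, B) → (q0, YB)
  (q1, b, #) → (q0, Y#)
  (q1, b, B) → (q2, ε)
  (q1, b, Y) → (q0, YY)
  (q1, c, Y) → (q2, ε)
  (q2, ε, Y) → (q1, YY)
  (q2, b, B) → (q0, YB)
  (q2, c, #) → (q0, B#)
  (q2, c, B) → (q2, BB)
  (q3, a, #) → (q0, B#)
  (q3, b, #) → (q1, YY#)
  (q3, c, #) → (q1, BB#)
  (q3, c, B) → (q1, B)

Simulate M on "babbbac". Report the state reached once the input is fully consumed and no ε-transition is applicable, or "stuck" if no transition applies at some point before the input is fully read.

stuck

(q0, babbbac, #)
  ε-move, top #: go to q0, push Y# → (q0, babbbac, Y#)
  read b, top Y: go to q1, push ε → (q1, abbbac, #)
  read a, top #: go to q0, push # → (q0, bbbac, #)
  ε-move, top #: go to q0, push Y# → (q0, bbbac, Y#)
  read b, top Y: go to q1, push ε → (q1, bbac, #)
  read b, top #: go to q0, push Y# → (q0, bac, Y#)
  read b, top Y: go to q1, push ε → (q1, ac, #)
  read a, top #: go to q0, push # → (q0, c, #)
  ε-move, top #: go to q0, push Y# → (q0, c, Y#)
No transition for (q0, c, top Y); M blocks with input c remaining.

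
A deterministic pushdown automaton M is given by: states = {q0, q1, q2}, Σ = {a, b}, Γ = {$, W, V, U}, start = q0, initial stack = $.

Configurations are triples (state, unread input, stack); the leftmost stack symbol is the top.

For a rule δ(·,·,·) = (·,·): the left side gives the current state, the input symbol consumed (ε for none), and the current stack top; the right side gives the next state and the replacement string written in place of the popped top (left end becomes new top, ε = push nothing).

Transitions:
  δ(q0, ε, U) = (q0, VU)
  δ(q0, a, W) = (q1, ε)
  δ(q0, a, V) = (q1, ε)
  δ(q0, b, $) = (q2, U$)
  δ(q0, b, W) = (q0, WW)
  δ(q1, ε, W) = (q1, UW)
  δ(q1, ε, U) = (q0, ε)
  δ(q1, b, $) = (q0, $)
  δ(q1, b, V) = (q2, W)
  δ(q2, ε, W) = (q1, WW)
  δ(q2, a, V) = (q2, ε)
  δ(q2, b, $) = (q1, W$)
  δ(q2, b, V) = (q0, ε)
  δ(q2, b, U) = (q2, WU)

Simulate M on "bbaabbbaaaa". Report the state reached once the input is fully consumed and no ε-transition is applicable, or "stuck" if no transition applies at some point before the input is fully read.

(q0, bbaabbbaaaa, $)
  read b, top $: go to q2, push U$ → (q2, baabbbaaaa, U$)
  read b, top U: go to q2, push WU → (q2, aabbbaaaa, WU$)
  ε-move, top W: go to q1, push WW → (q1, aabbbaaaa, WWU$)
  ε-move, top W: go to q1, push UW → (q1, aabbbaaaa, UWWU$)
  ε-move, top U: go to q0, push ε → (q0, aabbbaaaa, WWU$)
  read a, top W: go to q1, push ε → (q1, abbbaaaa, WU$)
  ε-move, top W: go to q1, push UW → (q1, abbbaaaa, UWU$)
  ε-move, top U: go to q0, push ε → (q0, abbbaaaa, WU$)
  read a, top W: go to q1, push ε → (q1, bbbaaaa, U$)
  ε-move, top U: go to q0, push ε → (q0, bbbaaaa, $)
  read b, top $: go to q2, push U$ → (q2, bbaaaa, U$)
  read b, top U: go to q2, push WU → (q2, baaaa, WU$)
  ε-move, top W: go to q1, push WW → (q1, baaaa, WWU$)
  ε-move, top W: go to q1, push UW → (q1, baaaa, UWWU$)
  ε-move, top U: go to q0, push ε → (q0, baaaa, WWU$)
  read b, top W: go to q0, push WW → (q0, aaaa, WWWU$)
  read a, top W: go to q1, push ε → (q1, aaa, WWU$)
  ε-move, top W: go to q1, push UW → (q1, aaa, UWWU$)
  ε-move, top U: go to q0, push ε → (q0, aaa, WWU$)
  read a, top W: go to q1, push ε → (q1, aa, WU$)
  ε-move, top W: go to q1, push UW → (q1, aa, UWU$)
  ε-move, top U: go to q0, push ε → (q0, aa, WU$)
  read a, top W: go to q1, push ε → (q1, a, U$)
  ε-move, top U: go to q0, push ε → (q0, a, $)
No transition for (q0, a, top $); M blocks with input a remaining.

stuck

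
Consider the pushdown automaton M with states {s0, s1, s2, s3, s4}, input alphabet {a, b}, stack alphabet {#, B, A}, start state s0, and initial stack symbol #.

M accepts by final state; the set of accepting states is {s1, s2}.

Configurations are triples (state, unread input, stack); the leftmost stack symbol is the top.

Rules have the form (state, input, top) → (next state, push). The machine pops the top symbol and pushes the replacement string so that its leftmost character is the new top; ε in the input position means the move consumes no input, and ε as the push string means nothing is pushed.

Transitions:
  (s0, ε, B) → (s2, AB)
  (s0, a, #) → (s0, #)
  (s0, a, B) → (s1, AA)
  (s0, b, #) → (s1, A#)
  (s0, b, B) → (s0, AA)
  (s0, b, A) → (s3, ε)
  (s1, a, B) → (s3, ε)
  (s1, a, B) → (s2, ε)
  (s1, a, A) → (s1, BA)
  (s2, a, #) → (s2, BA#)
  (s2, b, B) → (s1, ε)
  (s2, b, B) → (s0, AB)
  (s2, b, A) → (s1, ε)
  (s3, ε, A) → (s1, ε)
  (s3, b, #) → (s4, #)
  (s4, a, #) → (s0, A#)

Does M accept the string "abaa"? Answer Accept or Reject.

One accepting computation: (s0, abaa, #) ⊢ (s0, baa, #) ⊢ (s1, aa, A#) ⊢ (s1, a, BA#) ⊢ (s2, ε, A#)
All input consumed and state s2 ∈ F.

Accept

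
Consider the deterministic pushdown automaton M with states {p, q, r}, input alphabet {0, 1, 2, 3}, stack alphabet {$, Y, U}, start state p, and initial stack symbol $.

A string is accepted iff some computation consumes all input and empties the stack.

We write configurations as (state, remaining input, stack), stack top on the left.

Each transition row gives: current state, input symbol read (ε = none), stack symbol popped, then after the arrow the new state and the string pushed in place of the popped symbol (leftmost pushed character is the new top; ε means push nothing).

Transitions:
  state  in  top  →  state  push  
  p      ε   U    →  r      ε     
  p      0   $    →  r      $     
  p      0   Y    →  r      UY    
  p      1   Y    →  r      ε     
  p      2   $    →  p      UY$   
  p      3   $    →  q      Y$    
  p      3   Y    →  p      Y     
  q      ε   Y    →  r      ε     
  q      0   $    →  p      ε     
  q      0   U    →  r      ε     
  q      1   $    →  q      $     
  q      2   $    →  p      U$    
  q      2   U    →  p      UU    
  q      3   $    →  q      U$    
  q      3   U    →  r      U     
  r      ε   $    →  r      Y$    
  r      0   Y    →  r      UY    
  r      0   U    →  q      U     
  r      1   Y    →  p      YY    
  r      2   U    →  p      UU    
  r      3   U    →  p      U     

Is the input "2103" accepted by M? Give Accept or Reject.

Reject

(p, 2103, $)
  read 2, top $: go to p, push UY$ → (p, 103, UY$)
  ε-move, top U: go to r, push ε → (r, 103, Y$)
  read 1, top Y: go to p, push YY → (p, 03, YY$)
  read 0, top Y: go to r, push UY → (r, 3, UYY$)
  read 3, top U: go to p, push U → (p, ε, UYY$)
  ε-move, top U: go to r, push ε → (r, ε, YY$)
All input consumed; stack is YY$, not empty, and no further ε-move applies.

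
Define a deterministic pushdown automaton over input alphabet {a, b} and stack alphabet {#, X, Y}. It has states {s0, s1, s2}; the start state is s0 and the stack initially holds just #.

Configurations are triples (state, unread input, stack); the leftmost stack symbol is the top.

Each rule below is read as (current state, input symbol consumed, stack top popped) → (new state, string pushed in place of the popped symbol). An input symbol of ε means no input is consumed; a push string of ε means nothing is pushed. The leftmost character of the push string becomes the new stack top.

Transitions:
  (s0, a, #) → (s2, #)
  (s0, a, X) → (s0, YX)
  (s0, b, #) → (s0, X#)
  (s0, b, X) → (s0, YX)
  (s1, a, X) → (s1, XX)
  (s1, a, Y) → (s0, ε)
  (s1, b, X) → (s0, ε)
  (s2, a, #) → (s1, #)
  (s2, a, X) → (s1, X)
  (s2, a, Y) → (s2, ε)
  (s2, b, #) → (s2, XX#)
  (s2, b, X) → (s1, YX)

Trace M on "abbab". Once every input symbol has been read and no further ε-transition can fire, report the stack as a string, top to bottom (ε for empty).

YXX#

(s0, abbab, #)
  read a, top #: go to s2, push # → (s2, bbab, #)
  read b, top #: go to s2, push XX# → (s2, bab, XX#)
  read b, top X: go to s1, push YX → (s1, ab, YXX#)
  read a, top Y: go to s0, push ε → (s0, b, XX#)
  read b, top X: go to s0, push YX → (s0, ε, YXX#)
All input consumed in state s0 with stack YXX#.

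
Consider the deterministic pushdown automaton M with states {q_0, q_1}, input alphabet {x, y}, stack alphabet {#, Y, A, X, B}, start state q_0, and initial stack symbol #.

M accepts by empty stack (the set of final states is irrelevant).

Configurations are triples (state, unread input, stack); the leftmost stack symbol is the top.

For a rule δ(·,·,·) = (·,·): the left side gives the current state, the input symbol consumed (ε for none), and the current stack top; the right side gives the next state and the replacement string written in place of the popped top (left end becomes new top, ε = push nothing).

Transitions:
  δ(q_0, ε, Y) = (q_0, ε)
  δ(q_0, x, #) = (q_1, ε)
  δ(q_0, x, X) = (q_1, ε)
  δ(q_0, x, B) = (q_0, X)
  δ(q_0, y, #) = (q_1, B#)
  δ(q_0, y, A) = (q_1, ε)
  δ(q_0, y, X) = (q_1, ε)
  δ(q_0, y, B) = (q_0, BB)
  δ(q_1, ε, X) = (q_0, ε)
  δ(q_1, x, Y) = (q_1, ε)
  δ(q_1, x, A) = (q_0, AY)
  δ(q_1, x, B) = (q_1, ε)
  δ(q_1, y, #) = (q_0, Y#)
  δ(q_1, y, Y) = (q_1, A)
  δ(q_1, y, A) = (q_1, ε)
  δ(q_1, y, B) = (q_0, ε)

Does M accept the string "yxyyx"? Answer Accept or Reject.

Reject

(q_0, yxyyx, #)
  read y, top #: go to q_1, push B# → (q_1, xyyx, B#)
  read x, top B: go to q_1, push ε → (q_1, yyx, #)
  read y, top #: go to q_0, push Y# → (q_0, yx, Y#)
  ε-move, top Y: go to q_0, push ε → (q_0, yx, #)
  read y, top #: go to q_1, push B# → (q_1, x, B#)
  read x, top B: go to q_1, push ε → (q_1, ε, #)
All input consumed; stack is #, not empty, and no further ε-move applies.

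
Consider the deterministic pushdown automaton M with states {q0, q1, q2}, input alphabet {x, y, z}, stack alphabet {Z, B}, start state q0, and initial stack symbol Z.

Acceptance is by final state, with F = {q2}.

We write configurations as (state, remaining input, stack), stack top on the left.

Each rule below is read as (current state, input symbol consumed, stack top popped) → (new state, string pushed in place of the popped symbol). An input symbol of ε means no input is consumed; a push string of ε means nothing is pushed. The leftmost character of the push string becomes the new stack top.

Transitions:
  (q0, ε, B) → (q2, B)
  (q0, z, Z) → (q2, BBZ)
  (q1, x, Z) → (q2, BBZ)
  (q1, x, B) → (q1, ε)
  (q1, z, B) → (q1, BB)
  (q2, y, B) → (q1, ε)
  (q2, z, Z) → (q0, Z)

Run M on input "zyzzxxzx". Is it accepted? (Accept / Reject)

(q0, zyzzxxzx, Z)
  read z, top Z: go to q2, push BBZ → (q2, yzzxxzx, BBZ)
  read y, top B: go to q1, push ε → (q1, zzxxzx, BZ)
  read z, top B: go to q1, push BB → (q1, zxxzx, BBZ)
  read z, top B: go to q1, push BB → (q1, xxzx, BBBZ)
  read x, top B: go to q1, push ε → (q1, xzx, BBZ)
  read x, top B: go to q1, push ε → (q1, zx, BZ)
  read z, top B: go to q1, push BB → (q1, x, BBZ)
  read x, top B: go to q1, push ε → (q1, ε, BZ)
All input consumed; state q1 ∉ F and no further ε-move applies.

Reject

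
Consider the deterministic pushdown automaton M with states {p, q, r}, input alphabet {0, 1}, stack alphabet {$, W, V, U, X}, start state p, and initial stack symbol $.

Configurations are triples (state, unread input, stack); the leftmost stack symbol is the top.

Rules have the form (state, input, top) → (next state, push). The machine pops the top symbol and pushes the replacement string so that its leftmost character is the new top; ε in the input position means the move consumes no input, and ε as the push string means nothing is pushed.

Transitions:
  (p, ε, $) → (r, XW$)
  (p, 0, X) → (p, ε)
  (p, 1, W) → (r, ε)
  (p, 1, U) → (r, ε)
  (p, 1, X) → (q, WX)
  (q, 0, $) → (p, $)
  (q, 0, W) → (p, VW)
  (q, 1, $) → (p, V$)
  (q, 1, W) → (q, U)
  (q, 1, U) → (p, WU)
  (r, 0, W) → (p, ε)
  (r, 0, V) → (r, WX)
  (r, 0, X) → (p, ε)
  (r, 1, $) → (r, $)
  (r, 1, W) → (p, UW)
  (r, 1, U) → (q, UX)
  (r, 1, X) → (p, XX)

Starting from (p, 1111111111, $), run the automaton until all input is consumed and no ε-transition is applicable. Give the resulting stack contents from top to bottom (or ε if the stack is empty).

(p, 1111111111, $)
  ε-move, top $: go to r, push XW$ → (r, 1111111111, XW$)
  read 1, top X: go to p, push XX → (p, 111111111, XXW$)
  read 1, top X: go to q, push WX → (q, 11111111, WXXW$)
  read 1, top W: go to q, push U → (q, 1111111, UXXW$)
  read 1, top U: go to p, push WU → (p, 111111, WUXXW$)
  read 1, top W: go to r, push ε → (r, 11111, UXXW$)
  read 1, top U: go to q, push UX → (q, 1111, UXXXW$)
  read 1, top U: go to p, push WU → (p, 111, WUXXXW$)
  read 1, top W: go to r, push ε → (r, 11, UXXXW$)
  read 1, top U: go to q, push UX → (q, 1, UXXXXW$)
  read 1, top U: go to p, push WU → (p, ε, WUXXXXW$)
All input consumed in state p with stack WUXXXXW$.

WUXXXXW$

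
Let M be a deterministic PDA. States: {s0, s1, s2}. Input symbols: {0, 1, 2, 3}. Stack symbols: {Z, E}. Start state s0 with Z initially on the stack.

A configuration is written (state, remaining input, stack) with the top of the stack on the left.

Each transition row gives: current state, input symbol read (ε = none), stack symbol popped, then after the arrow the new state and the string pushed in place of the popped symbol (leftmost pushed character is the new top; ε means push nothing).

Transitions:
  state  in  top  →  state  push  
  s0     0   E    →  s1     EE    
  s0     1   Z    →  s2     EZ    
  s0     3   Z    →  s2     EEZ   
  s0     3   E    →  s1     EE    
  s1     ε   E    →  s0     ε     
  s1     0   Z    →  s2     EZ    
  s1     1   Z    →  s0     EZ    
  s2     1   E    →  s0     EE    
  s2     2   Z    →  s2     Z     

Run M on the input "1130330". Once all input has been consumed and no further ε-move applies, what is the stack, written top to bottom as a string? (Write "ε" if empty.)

(s0, 1130330, Z)
  read 1, top Z: go to s2, push EZ → (s2, 130330, EZ)
  read 1, top E: go to s0, push EE → (s0, 30330, EEZ)
  read 3, top E: go to s1, push EE → (s1, 0330, EEEZ)
  ε-move, top E: go to s0, push ε → (s0, 0330, EEZ)
  read 0, top E: go to s1, push EE → (s1, 330, EEEZ)
  ε-move, top E: go to s0, push ε → (s0, 330, EEZ)
  read 3, top E: go to s1, push EE → (s1, 30, EEEZ)
  ε-move, top E: go to s0, push ε → (s0, 30, EEZ)
  read 3, top E: go to s1, push EE → (s1, 0, EEEZ)
  ε-move, top E: go to s0, push ε → (s0, 0, EEZ)
  read 0, top E: go to s1, push EE → (s1, ε, EEEZ)
  ε-move, top E: go to s0, push ε → (s0, ε, EEZ)
All input consumed in state s0 with stack EEZ.

EEZ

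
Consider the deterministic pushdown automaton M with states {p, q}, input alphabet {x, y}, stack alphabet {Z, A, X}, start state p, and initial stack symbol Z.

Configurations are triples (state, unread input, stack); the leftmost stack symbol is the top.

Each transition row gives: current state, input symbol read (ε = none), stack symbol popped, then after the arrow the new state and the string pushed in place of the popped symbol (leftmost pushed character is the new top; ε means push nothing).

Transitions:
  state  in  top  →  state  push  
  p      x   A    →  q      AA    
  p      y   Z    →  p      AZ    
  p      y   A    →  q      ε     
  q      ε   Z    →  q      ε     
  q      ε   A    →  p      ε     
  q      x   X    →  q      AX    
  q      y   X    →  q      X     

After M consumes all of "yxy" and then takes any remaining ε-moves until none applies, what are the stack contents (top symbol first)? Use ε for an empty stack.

ε

(p, yxy, Z) ⊢ (p, xy, AZ) ⊢ (q, y, AAZ) ⊢ (p, y, AZ) ⊢ (q, ε, Z) ⊢ (q, ε, ε)
All input consumed in state q with stack ε.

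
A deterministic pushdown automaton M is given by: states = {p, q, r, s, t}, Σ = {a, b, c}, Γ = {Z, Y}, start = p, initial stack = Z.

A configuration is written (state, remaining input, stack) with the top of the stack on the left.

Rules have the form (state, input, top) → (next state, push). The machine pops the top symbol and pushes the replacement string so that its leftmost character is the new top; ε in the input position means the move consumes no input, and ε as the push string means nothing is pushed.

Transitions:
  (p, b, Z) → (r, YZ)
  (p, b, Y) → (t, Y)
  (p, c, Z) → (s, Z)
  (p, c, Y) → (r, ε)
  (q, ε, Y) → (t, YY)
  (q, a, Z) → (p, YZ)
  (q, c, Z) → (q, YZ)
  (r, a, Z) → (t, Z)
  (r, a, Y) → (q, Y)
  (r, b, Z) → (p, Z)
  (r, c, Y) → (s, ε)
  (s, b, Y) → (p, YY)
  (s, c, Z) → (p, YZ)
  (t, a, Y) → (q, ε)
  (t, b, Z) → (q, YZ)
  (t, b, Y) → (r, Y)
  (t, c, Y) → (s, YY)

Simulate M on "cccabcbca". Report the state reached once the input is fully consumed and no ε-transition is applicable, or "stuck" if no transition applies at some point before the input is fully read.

t

(p, cccabcbca, Z) ⊢ (s, ccabcbca, Z) ⊢ (p, cabcbca, YZ) ⊢ (r, abcbca, Z) ⊢ (t, bcbca, Z) ⊢ (q, cbca, YZ) ⊢ (t, cbca, YYZ) ⊢ (s, bca, YYYZ) ⊢ (p, ca, YYYYZ) ⊢ (r, a, YYYZ) ⊢ (q, ε, YYYZ) ⊢ (t, ε, YYYYZ)
All input consumed; M is in state t.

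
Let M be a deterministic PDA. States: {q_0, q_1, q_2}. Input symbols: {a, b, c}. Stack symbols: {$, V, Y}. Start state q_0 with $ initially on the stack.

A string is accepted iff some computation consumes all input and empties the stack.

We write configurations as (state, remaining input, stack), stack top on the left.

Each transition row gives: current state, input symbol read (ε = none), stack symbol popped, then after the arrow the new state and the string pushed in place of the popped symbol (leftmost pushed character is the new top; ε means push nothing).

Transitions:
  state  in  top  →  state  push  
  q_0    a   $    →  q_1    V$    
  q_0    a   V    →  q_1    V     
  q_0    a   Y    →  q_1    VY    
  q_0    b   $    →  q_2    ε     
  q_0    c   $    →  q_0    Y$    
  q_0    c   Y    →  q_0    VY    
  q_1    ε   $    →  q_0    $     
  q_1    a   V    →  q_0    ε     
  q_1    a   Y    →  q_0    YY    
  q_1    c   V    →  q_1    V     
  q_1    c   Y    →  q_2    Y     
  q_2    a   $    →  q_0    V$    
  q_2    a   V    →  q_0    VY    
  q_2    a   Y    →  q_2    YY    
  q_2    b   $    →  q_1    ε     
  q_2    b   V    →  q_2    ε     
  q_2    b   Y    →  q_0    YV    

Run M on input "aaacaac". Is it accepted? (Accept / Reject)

Reject

(q_0, aaacaac, $) ⊢ (q_1, aacaac, V$) ⊢ (q_0, acaac, $) ⊢ (q_1, caac, V$) ⊢ (q_1, aac, V$) ⊢ (q_0, ac, $) ⊢ (q_1, c, V$) ⊢ (q_1, ε, V$)
All input consumed; stack is V$, not empty, and no further ε-move applies.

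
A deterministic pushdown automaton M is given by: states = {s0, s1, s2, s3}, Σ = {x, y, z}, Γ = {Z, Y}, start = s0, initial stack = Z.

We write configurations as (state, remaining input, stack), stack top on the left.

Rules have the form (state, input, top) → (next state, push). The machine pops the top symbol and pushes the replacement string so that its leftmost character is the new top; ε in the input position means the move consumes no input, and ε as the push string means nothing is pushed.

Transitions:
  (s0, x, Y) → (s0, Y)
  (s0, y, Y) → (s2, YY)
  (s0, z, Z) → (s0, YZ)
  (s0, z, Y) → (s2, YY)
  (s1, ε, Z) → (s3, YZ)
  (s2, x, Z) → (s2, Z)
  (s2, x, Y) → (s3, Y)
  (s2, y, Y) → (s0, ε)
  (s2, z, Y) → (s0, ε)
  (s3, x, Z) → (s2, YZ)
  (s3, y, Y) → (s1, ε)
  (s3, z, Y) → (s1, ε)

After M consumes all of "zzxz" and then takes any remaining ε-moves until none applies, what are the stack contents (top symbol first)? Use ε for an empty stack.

YZ

(s0, zzxz, Z)
  read z, top Z: go to s0, push YZ → (s0, zxz, YZ)
  read z, top Y: go to s2, push YY → (s2, xz, YYZ)
  read x, top Y: go to s3, push Y → (s3, z, YYZ)
  read z, top Y: go to s1, push ε → (s1, ε, YZ)
All input consumed in state s1 with stack YZ.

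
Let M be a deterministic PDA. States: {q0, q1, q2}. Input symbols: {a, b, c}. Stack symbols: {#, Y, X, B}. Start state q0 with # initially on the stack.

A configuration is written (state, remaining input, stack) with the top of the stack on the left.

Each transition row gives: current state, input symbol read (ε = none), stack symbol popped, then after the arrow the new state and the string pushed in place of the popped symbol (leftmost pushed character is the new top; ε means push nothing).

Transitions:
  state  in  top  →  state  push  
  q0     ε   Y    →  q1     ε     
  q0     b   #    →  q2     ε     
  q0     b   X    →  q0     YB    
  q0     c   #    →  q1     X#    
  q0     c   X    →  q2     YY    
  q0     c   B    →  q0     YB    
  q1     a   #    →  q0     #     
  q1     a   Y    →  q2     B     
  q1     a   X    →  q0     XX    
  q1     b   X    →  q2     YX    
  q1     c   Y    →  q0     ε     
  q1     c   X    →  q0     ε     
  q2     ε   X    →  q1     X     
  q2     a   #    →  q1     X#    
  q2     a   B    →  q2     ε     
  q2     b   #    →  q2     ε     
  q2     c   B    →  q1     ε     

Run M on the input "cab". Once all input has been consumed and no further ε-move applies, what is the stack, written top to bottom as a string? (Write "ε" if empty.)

(q0, cab, #)
  read c, top #: go to q1, push X# → (q1, ab, X#)
  read a, top X: go to q0, push XX → (q0, b, XX#)
  read b, top X: go to q0, push YB → (q0, ε, YBX#)
  ε-move, top Y: go to q1, push ε → (q1, ε, BX#)
All input consumed in state q1 with stack BX#.

BX#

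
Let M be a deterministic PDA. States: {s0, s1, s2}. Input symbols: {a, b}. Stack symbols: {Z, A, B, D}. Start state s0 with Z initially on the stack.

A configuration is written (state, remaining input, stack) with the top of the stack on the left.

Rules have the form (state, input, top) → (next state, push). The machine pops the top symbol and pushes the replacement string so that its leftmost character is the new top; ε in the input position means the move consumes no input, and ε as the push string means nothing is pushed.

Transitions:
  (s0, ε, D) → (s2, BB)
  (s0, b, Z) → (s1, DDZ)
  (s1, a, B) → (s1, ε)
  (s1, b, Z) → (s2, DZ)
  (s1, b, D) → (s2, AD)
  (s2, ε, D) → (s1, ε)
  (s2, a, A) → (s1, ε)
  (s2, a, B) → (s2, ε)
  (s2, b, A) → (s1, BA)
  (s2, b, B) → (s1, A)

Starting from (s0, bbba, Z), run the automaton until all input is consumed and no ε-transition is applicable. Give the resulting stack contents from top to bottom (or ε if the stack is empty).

(s0, bbba, Z)
  read b, top Z: go to s1, push DDZ → (s1, bba, DDZ)
  read b, top D: go to s2, push AD → (s2, ba, ADDZ)
  read b, top A: go to s1, push BA → (s1, a, BADDZ)
  read a, top B: go to s1, push ε → (s1, ε, ADDZ)
All input consumed in state s1 with stack ADDZ.

ADDZ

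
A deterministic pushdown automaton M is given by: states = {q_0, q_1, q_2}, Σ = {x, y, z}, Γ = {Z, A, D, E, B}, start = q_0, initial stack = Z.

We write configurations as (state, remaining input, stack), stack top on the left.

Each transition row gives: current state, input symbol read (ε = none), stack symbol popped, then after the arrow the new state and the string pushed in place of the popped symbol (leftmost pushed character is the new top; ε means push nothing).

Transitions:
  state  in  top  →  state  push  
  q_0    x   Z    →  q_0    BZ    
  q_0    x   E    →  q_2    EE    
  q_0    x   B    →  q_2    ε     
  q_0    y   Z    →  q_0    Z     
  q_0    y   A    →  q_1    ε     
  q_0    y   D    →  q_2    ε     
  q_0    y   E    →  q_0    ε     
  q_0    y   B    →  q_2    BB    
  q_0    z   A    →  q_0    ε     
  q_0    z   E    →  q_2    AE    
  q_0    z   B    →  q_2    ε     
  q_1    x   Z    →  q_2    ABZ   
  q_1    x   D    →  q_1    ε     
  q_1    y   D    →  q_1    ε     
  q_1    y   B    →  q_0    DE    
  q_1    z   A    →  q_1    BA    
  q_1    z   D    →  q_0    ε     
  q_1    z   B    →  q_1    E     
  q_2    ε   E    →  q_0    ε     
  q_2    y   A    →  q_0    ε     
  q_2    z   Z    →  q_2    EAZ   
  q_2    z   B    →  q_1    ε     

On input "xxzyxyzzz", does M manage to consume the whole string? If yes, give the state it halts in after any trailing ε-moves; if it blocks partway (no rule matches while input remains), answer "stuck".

q_0

(q_0, xxzyxyzzz, Z) ⊢ (q_0, xzyxyzzz, BZ) ⊢ (q_2, zyxyzzz, Z) ⊢ (q_2, yxyzzz, EAZ) ⊢ (q_0, yxyzzz, AZ) ⊢ (q_1, xyzzz, Z) ⊢ (q_2, yzzz, ABZ) ⊢ (q_0, zzz, BZ) ⊢ (q_2, zz, Z) ⊢ (q_2, z, EAZ) ⊢ (q_0, z, AZ) ⊢ (q_0, ε, Z)
All input consumed; M is in state q_0.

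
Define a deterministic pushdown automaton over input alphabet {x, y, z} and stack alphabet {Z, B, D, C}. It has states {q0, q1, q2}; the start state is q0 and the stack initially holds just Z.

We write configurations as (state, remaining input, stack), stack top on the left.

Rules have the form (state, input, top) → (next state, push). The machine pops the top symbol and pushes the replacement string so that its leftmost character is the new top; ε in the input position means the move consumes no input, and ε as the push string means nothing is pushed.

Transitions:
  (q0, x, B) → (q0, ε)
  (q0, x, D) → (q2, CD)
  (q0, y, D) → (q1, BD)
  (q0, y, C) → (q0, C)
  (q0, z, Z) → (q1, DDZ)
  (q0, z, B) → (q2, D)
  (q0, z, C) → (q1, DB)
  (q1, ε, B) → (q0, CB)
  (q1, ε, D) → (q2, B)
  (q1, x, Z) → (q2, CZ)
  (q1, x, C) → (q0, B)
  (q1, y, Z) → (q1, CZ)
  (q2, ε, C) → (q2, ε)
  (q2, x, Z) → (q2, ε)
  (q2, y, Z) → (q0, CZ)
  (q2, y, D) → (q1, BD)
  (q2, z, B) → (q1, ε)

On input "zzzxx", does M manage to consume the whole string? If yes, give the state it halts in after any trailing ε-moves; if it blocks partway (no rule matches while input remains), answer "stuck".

(q0, zzzxx, Z)
  read z, top Z: go to q1, push DDZ → (q1, zzxx, DDZ)
  ε-move, top D: go to q2, push B → (q2, zzxx, BDZ)
  read z, top B: go to q1, push ε → (q1, zxx, DZ)
  ε-move, top D: go to q2, push B → (q2, zxx, BZ)
  read z, top B: go to q1, push ε → (q1, xx, Z)
  read x, top Z: go to q2, push CZ → (q2, x, CZ)
  ε-move, top C: go to q2, push ε → (q2, x, Z)
  read x, top Z: go to q2, push ε → (q2, ε, ε)
All input consumed; M is in state q2.

q2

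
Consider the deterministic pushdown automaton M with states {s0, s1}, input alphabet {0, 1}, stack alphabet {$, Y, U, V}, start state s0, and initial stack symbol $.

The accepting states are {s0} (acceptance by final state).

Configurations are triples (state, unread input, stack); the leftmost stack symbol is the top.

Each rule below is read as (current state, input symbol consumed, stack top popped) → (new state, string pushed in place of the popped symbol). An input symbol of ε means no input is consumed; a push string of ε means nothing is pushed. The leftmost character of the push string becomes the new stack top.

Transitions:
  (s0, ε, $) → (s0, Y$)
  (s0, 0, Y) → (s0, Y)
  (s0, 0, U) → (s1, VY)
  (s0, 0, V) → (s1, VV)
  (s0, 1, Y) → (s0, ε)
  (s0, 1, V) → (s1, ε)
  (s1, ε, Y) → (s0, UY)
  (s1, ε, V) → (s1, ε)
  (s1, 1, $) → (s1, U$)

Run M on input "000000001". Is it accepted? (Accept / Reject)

Accept

(s0, 000000001, $) ⊢ (s0, 000000001, Y$) ⊢ (s0, 00000001, Y$) ⊢ (s0, 0000001, Y$) ⊢ (s0, 000001, Y$) ⊢ (s0, 00001, Y$) ⊢ (s0, 0001, Y$) ⊢ (s0, 001, Y$) ⊢ (s0, 01, Y$) ⊢ (s0, 1, Y$) ⊢ (s0, ε, $)
All input consumed; state s0 ∈ F.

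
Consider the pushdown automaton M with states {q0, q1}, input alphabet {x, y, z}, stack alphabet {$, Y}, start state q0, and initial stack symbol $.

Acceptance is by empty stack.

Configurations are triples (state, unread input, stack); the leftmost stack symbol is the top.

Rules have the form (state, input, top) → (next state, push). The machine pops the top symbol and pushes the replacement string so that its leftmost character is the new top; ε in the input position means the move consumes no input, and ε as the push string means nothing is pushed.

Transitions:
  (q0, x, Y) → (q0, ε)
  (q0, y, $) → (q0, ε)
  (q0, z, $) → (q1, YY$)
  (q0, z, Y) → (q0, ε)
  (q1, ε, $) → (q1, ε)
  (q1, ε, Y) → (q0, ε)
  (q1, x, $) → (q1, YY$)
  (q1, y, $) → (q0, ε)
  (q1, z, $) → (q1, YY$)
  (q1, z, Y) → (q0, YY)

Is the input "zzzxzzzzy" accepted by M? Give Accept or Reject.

One accepting computation: (q0, zzzxzzzzy, $) ⊢ (q1, zzxzzzzy, YY$) ⊢ (q0, zzxzzzzy, Y$) ⊢ (q0, zxzzzzy, $) ⊢ (q1, xzzzzy, YY$) ⊢ (q0, xzzzzy, Y$) ⊢ (q0, zzzzy, $) ⊢ (q1, zzzy, YY$) ⊢ (q0, zzzy, Y$) ⊢ (q0, zzy, $) ⊢ (q1, zy, YY$) ⊢ (q0, zy, Y$) ⊢ (q0, y, $) ⊢ (q0, ε, ε)
All input consumed and the stack is empty.

Accept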